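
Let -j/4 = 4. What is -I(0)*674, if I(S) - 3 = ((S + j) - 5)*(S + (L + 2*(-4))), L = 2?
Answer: -86946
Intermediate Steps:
j = -16 (j = -4*4 = -16)
I(S) = 3 + (-21 + S)*(-6 + S) (I(S) = 3 + ((S - 16) - 5)*(S + (2 + 2*(-4))) = 3 + ((-16 + S) - 5)*(S + (2 - 8)) = 3 + (-21 + S)*(S - 6) = 3 + (-21 + S)*(-6 + S))
-I(0)*674 = -(129 + 0² - 27*0)*674 = -(129 + 0 + 0)*674 = -1*129*674 = -129*674 = -86946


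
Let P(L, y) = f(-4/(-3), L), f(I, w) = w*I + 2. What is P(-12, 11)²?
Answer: 196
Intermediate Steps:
f(I, w) = 2 + I*w (f(I, w) = I*w + 2 = 2 + I*w)
P(L, y) = 2 + 4*L/3 (P(L, y) = 2 + (-4/(-3))*L = 2 + (-4*(-⅓))*L = 2 + 4*L/3)
P(-12, 11)² = (2 + (4/3)*(-12))² = (2 - 16)² = (-14)² = 196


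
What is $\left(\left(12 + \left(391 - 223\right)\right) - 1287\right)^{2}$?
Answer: $1225449$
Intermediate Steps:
$\left(\left(12 + \left(391 - 223\right)\right) - 1287\right)^{2} = \left(\left(12 + 168\right) - 1287\right)^{2} = \left(180 - 1287\right)^{2} = \left(-1107\right)^{2} = 1225449$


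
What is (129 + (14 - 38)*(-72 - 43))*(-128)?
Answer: -369792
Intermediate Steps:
(129 + (14 - 38)*(-72 - 43))*(-128) = (129 - 24*(-115))*(-128) = (129 + 2760)*(-128) = 2889*(-128) = -369792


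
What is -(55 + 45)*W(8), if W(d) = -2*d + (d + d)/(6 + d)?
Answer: 10400/7 ≈ 1485.7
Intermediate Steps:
W(d) = -2*d + 2*d/(6 + d) (W(d) = -2*d + (2*d)/(6 + d) = -2*d + 2*d/(6 + d))
-(55 + 45)*W(8) = -(55 + 45)*(-2*8*(5 + 8)/(6 + 8)) = -100*(-2*8*13/14) = -100*(-2*8*1/14*13) = -100*(-104)/7 = -1*(-10400/7) = 10400/7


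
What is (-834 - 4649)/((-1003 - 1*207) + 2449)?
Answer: -5483/1239 ≈ -4.4253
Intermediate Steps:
(-834 - 4649)/((-1003 - 1*207) + 2449) = -5483/((-1003 - 207) + 2449) = -5483/(-1210 + 2449) = -5483/1239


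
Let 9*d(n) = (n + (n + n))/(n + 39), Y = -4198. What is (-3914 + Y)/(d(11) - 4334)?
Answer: 1216800/650089 ≈ 1.8717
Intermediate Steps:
d(n) = n/(3*(39 + n)) (d(n) = ((n + (n + n))/(n + 39))/9 = ((n + 2*n)/(39 + n))/9 = ((3*n)/(39 + n))/9 = (3*n/(39 + n))/9 = n/(3*(39 + n)))
(-3914 + Y)/(d(11) - 4334) = (-3914 - 4198)/((⅓)*11/(39 + 11) - 4334) = -8112/((⅓)*11/50 - 4334) = -8112/((⅓)*11*(1/50) - 4334) = -8112/(11/150 - 4334) = -8112/(-650089/150) = -8112*(-150/650089) = 1216800/650089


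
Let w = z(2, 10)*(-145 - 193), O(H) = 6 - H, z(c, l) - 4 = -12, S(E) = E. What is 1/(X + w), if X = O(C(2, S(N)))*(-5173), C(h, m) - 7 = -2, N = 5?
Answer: -1/2469 ≈ -0.00040502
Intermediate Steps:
z(c, l) = -8 (z(c, l) = 4 - 12 = -8)
C(h, m) = 5 (C(h, m) = 7 - 2 = 5)
X = -5173 (X = (6 - 1*5)*(-5173) = (6 - 5)*(-5173) = 1*(-5173) = -5173)
w = 2704 (w = -8*(-145 - 193) = -8*(-338) = 2704)
1/(X + w) = 1/(-5173 + 2704) = 1/(-2469) = -1/2469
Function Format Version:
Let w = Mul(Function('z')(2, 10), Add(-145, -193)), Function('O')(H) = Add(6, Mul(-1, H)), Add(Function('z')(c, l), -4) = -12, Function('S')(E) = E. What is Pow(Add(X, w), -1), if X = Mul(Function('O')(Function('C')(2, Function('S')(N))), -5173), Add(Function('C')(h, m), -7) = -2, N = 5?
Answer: Rational(-1, 2469) ≈ -0.00040502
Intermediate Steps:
Function('z')(c, l) = -8 (Function('z')(c, l) = Add(4, -12) = -8)
Function('C')(h, m) = 5 (Function('C')(h, m) = Add(7, -2) = 5)
X = -5173 (X = Mul(Add(6, Mul(-1, 5)), -5173) = Mul(Add(6, -5), -5173) = Mul(1, -5173) = -5173)
w = 2704 (w = Mul(-8, Add(-145, -193)) = Mul(-8, -338) = 2704)
Pow(Add(X, w), -1) = Pow(Add(-5173, 2704), -1) = Pow(-2469, -1) = Rational(-1, 2469)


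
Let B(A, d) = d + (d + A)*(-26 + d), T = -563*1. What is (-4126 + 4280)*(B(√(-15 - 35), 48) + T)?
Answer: 83314 + 16940*I*√2 ≈ 83314.0 + 23957.0*I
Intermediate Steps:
T = -563
B(A, d) = d + (-26 + d)*(A + d) (B(A, d) = d + (A + d)*(-26 + d) = d + (-26 + d)*(A + d))
(-4126 + 4280)*(B(√(-15 - 35), 48) + T) = (-4126 + 4280)*((48² - 26*√(-15 - 35) - 25*48 + √(-15 - 35)*48) - 563) = 154*((2304 - 130*I*√2 - 1200 + √(-50)*48) - 563) = 154*((2304 - 130*I*√2 - 1200 + (5*I*√2)*48) - 563) = 154*((2304 - 130*I*√2 - 1200 + 240*I*√2) - 563) = 154*((1104 + 110*I*√2) - 563) = 154*(541 + 110*I*√2) = 83314 + 16940*I*√2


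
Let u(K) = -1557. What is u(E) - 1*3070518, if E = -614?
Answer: -3072075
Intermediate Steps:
u(E) - 1*3070518 = -1557 - 1*3070518 = -1557 - 3070518 = -3072075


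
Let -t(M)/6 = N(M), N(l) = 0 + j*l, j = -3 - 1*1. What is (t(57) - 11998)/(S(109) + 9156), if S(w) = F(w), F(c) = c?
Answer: -2126/1853 ≈ -1.1473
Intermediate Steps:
j = -4 (j = -3 - 1 = -4)
S(w) = w
N(l) = -4*l (N(l) = 0 - 4*l = -4*l)
t(M) = 24*M (t(M) = -(-24)*M = 24*M)
(t(57) - 11998)/(S(109) + 9156) = (24*57 - 11998)/(109 + 9156) = (1368 - 11998)/9265 = -10630*1/9265 = -2126/1853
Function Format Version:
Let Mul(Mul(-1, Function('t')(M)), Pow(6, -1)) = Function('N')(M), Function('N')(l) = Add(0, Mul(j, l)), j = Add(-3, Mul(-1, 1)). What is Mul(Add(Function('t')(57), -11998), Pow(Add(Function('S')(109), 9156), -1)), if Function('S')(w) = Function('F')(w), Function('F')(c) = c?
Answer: Rational(-2126, 1853) ≈ -1.1473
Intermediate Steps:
j = -4 (j = Add(-3, -1) = -4)
Function('S')(w) = w
Function('N')(l) = Mul(-4, l) (Function('N')(l) = Add(0, Mul(-4, l)) = Mul(-4, l))
Function('t')(M) = Mul(24, M) (Function('t')(M) = Mul(-6, Mul(-4, M)) = Mul(24, M))
Mul(Add(Function('t')(57), -11998), Pow(Add(Function('S')(109), 9156), -1)) = Mul(Add(Mul(24, 57), -11998), Pow(Add(109, 9156), -1)) = Mul(Add(1368, -11998), Pow(9265, -1)) = Mul(-10630, Rational(1, 9265)) = Rational(-2126, 1853)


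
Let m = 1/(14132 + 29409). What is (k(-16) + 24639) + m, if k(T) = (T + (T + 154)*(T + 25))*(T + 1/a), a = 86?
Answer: 9431067725/1872263 ≈ 5037.3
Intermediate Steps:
m = 1/43541 ≈ 2.2967e-5
k(T) = (1/86 + T)*(T + (25 + T)*(154 + T)) (k(T) = (T + (T + 154)*(T + 25))*(T + 1/86) = (T + (154 + T)*(25 + T))*(T + 1/86) = (T + (25 + T)*(154 + T))*(1/86 + T) = (1/86 + T)*(T + (25 + T)*(154 + T)))
(k(-16) + 24639) + m = ((1925/43 + (-16)³ + (15481/86)*(-16)² + (165640/43)*(-16)) + 24639) + 1/43541 = ((1925/43 - 4096 + (15481/86)*256 - 2650240/43) + 24639) + 1/43541 = ((1925/43 - 4096 + 1981568/43 - 2650240/43) + 24639) + 1/43541 = (-842875/43 + 24639) + 1/43541 = 216602/43 + 1/43541 = 9431067725/1872263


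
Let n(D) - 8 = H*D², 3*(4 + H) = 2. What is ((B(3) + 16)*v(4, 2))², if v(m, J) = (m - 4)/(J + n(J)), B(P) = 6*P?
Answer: 0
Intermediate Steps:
H = -10/3 (H = -4 + (⅓)*2 = -4 + ⅔ = -10/3 ≈ -3.3333)
n(D) = 8 - 10*D²/3
v(m, J) = (-4 + m)/(8 + J - 10*J²/3) (v(m, J) = (m - 4)/(J + (8 - 10*J²/3)) = (-4 + m)/(8 + J - 10*J²/3))
((B(3) + 16)*v(4, 2))² = ((6*3 + 16)*(3*(-4 + 4)/(24 - 10*2² + 3*2)))² = ((18 + 16)*(3*0/(24 - 10*4 + 6)))² = (34*(3*0/(24 - 40 + 6)))² = (34*(3*0/(-10)))² = (34*(3*(-⅒)*0))² = (34*0)² = 0² = 0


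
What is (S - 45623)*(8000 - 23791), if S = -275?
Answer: 724775318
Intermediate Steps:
(S - 45623)*(8000 - 23791) = (-275 - 45623)*(8000 - 23791) = -45898*(-15791) = 724775318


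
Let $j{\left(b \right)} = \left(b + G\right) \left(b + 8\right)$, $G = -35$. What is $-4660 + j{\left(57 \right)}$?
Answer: $-3230$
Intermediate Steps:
$j{\left(b \right)} = \left(-35 + b\right) \left(8 + b\right)$ ($j{\left(b \right)} = \left(b - 35\right) \left(b + 8\right) = \left(-35 + b\right) \left(8 + b\right)$)
$-4660 + j{\left(57 \right)} = -4660 - \left(1819 - 3249\right) = -4660 - -1430 = -4660 + 1430 = -3230$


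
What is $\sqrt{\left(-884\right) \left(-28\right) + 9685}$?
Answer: $\sqrt{34437} \approx 185.57$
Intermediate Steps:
$\sqrt{\left(-884\right) \left(-28\right) + 9685} = \sqrt{24752 + 9685} = \sqrt{34437}$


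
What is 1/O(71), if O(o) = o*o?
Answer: 1/5041 ≈ 0.00019837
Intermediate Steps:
O(o) = o**2
1/O(71) = 1/(71**2) = 1/5041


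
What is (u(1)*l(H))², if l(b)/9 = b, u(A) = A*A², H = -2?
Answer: 324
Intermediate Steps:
u(A) = A³
l(b) = 9*b
(u(1)*l(H))² = (1³*(9*(-2)))² = (1*(-18))² = (-18)² = 324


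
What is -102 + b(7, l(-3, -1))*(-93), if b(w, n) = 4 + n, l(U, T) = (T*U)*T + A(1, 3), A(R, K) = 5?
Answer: -660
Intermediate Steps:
l(U, T) = 5 + U*T² (l(U, T) = (T*U)*T + 5 = U*T² + 5 = 5 + U*T²)
-102 + b(7, l(-3, -1))*(-93) = -102 + (4 + (5 - 3*(-1)²))*(-93) = -102 + (4 + (5 - 3*1))*(-93) = -102 + (4 + (5 - 3))*(-93) = -102 + (4 + 2)*(-93) = -102 + 6*(-93) = -102 - 558 = -660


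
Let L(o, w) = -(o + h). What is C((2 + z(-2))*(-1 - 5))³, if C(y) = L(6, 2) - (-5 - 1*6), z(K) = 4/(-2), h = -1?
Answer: 216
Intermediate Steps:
z(K) = -2 (z(K) = 4*(-½) = -2)
L(o, w) = 1 - o (L(o, w) = -(o - 1) = -(-1 + o) = 1 - o)
C(y) = 6 (C(y) = (1 - 1*6) - (-5 - 1*6) = (1 - 6) - (-5 - 6) = -5 - 1*(-11) = -5 + 11 = 6)
C((2 + z(-2))*(-1 - 5))³ = 6³ = 216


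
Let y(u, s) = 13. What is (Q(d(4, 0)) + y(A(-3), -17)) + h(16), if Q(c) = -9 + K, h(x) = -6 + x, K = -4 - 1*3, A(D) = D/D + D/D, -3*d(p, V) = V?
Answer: 7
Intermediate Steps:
d(p, V) = -V/3
A(D) = 2 (A(D) = 1 + 1 = 2)
K = -7 (K = -4 - 3 = -7)
Q(c) = -16 (Q(c) = -9 - 7 = -16)
(Q(d(4, 0)) + y(A(-3), -17)) + h(16) = (-16 + 13) + (-6 + 16) = -3 + 10 = 7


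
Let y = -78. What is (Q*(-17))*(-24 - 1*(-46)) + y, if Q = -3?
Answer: 1044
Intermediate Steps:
(Q*(-17))*(-24 - 1*(-46)) + y = (-3*(-17))*(-24 - 1*(-46)) - 78 = 51*(-24 + 46) - 78 = 51*22 - 78 = 1122 - 78 = 1044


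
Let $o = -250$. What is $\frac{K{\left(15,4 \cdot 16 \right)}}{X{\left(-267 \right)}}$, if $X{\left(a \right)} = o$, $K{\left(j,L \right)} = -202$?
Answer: $\frac{101}{125} \approx 0.808$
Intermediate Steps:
$X{\left(a \right)} = -250$
$\frac{K{\left(15,4 \cdot 16 \right)}}{X{\left(-267 \right)}} = - \frac{202}{-250} = \left(-202\right) \left(- \frac{1}{250}\right) = \frac{101}{125}$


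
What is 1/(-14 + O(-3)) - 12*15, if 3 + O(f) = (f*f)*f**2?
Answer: -11519/64 ≈ -179.98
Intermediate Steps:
O(f) = -3 + f**4 (O(f) = -3 + (f*f)*f**2 = -3 + f**2*f**2 = -3 + f**4)
1/(-14 + O(-3)) - 12*15 = 1/(-14 + (-3 + (-3)**4)) - 12*15 = 1/(-14 + (-3 + 81)) - 180 = 1/(-14 + 78) - 180 = 1/64 - 180 = -11519/64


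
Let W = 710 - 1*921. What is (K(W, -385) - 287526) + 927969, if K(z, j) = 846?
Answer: 641289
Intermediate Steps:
W = -211 (W = 710 - 921 = -211)
(K(W, -385) - 287526) + 927969 = (846 - 287526) + 927969 = -286680 + 927969 = 641289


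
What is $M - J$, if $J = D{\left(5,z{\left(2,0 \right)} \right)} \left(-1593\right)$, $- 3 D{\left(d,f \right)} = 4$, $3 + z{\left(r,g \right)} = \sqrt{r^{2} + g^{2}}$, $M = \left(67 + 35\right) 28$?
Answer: $732$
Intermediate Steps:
$M = 2856$ ($M = 102 \cdot 28 = 2856$)
$z{\left(r,g \right)} = -3 + \sqrt{g^{2} + r^{2}}$ ($z{\left(r,g \right)} = -3 + \sqrt{r^{2} + g^{2}} = -3 + \sqrt{g^{2} + r^{2}}$)
$D{\left(d,f \right)} = - \frac{4}{3}$ ($D{\left(d,f \right)} = \left(- \frac{1}{3}\right) 4 = - \frac{4}{3}$)
$J = 2124$ ($J = \left(- \frac{4}{3}\right) \left(-1593\right) = 2124$)
$M - J = 2856 - 2124 = 732$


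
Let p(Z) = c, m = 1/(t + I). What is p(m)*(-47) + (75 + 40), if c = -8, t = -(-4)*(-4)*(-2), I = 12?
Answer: 491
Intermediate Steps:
t = 32 (t = -4*4*(-2) = -16*(-2) = 32)
m = 1/44 (m = 1/(32 + 12) = 1/44 ≈ 0.022727)
p(Z) = -8
p(m)*(-47) + (75 + 40) = -8*(-47) + (75 + 40) = 376 + 115 = 491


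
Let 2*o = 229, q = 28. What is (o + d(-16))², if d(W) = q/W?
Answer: 203401/16 ≈ 12713.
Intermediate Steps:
o = 229/2 (o = (½)*229 = 229/2 ≈ 114.50)
d(W) = 28/W
(o + d(-16))² = (229/2 + 28/(-16))² = (229/2 + 28*(-1/16))² = (229/2 - 7/4)² = (451/4)² = 203401/16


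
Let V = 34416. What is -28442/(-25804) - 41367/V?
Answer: -7381183/74005872 ≈ -0.099738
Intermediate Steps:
-28442/(-25804) - 41367/V = -28442/(-25804) - 41367/34416 = -28442*(-1/25804) - 41367*1/34416 = 14221/12902 - 13789/11472 = -7381183/74005872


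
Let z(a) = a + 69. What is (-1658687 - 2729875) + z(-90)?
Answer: -4388583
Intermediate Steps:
z(a) = 69 + a
(-1658687 - 2729875) + z(-90) = (-1658687 - 2729875) + (69 - 90) = -4388562 - 21 = -4388583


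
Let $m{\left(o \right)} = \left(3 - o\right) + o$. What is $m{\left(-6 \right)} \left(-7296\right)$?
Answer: $-21888$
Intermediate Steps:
$m{\left(o \right)} = 3$
$m{\left(-6 \right)} \left(-7296\right) = 3 \left(-7296\right) = -21888$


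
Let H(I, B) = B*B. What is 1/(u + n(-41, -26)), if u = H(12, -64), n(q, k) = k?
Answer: 1/4070 ≈ 0.00024570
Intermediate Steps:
H(I, B) = B**2
u = 4096 (u = (-64)**2 = 4096)
1/(u + n(-41, -26)) = 1/(4096 - 26) = 1/4070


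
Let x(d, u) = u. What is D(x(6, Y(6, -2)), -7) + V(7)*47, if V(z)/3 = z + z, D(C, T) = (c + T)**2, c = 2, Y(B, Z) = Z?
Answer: 1999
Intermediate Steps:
D(C, T) = (2 + T)**2
V(z) = 6*z (V(z) = 3*(z + z) = 3*(2*z) = 6*z)
D(x(6, Y(6, -2)), -7) + V(7)*47 = (2 - 7)**2 + (6*7)*47 = (-5)**2 + 42*47 = 25 + 1974 = 1999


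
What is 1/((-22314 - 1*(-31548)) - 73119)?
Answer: -1/63885 ≈ -1.5653e-5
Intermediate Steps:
1/((-22314 - 1*(-31548)) - 73119) = 1/((-22314 + 31548) - 73119) = 1/(9234 - 73119) = 1/(-63885) = -1/63885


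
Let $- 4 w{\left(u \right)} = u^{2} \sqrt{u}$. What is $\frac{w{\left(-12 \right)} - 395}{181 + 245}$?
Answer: $- \frac{395}{426} - \frac{12 i \sqrt{3}}{71} \approx -0.92723 - 0.29274 i$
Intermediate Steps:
$w{\left(u \right)} = - \frac{u^{\frac{5}{2}}}{4}$ ($w{\left(u \right)} = - \frac{u^{2} \sqrt{u}}{4} = - \frac{u^{\frac{5}{2}}}{4}$)
$\frac{w{\left(-12 \right)} - 395}{181 + 245} = \frac{- \frac{\left(-12\right)^{\frac{5}{2}}}{4} - 395}{181 + 245} = \frac{- \frac{288 i \sqrt{3}}{4} - 395}{426} = \left(- 72 i \sqrt{3} - 395\right) \frac{1}{426} = \left(-395 - 72 i \sqrt{3}\right) \frac{1}{426} = - \frac{395}{426} - \frac{12 i \sqrt{3}}{71}$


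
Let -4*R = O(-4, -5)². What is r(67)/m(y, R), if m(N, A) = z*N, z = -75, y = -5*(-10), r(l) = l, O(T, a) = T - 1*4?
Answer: -67/3750 ≈ -0.017867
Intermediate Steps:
O(T, a) = -4 + T (O(T, a) = T - 4 = -4 + T)
y = 50
R = -16 (R = -(-4 - 4)²/4 = -¼*(-8)² = -¼*64 = -16)
m(N, A) = -75*N
r(67)/m(y, R) = 67/((-75*50)) = 67/(-3750) = 67*(-1/3750) = -67/3750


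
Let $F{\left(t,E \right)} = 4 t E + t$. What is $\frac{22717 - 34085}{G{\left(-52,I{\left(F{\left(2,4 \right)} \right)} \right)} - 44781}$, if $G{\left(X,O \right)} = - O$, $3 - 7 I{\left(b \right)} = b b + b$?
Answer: $\frac{9947}{39035} \approx 0.25482$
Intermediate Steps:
$F{\left(t,E \right)} = t + 4 E t$ ($F{\left(t,E \right)} = 4 E t + t = t + 4 E t$)
$I{\left(b \right)} = \frac{3}{7} - \frac{b}{7} - \frac{b^{2}}{7}$ ($I{\left(b \right)} = \frac{3}{7} - \frac{b b + b}{7} = \frac{3}{7} - \frac{b^{2} + b}{7} = \frac{3}{7} - \frac{b + b^{2}}{7} = \frac{3}{7} - \left(\frac{b}{7} + \frac{b^{2}}{7}\right) = \frac{3}{7} - \frac{b}{7} - \frac{b^{2}}{7}$)
$\frac{22717 - 34085}{G{\left(-52,I{\left(F{\left(2,4 \right)} \right)} \right)} - 44781} = \frac{22717 - 34085}{- (\frac{3}{7} - \frac{2 \left(1 + 4 \cdot 4\right)}{7} - \frac{\left(2 \left(1 + 4 \cdot 4\right)\right)^{2}}{7}) - 44781} = - \frac{11368}{- (\frac{3}{7} - \frac{2 \left(1 + 16\right)}{7} - \frac{\left(2 \left(1 + 16\right)\right)^{2}}{7}) - 44781} = - \frac{11368}{- (\frac{3}{7} - \frac{2 \cdot 17}{7} - \frac{\left(2 \cdot 17\right)^{2}}{7}) - 44781} = - \frac{11368}{- (\frac{3}{7} - \frac{34}{7} - \frac{34^{2}}{7}) - 44781} = - \frac{11368}{- (\frac{3}{7} - \frac{34}{7} - \frac{1156}{7}) - 44781} = - \frac{11368}{\left(-1\right) \left(- \frac{1187}{7}\right) - 44781} = - \frac{11368}{\frac{1187}{7} - 44781} = - \frac{11368}{- \frac{312280}{7}} = \left(-11368\right) \left(- \frac{7}{312280}\right) = \frac{9947}{39035}$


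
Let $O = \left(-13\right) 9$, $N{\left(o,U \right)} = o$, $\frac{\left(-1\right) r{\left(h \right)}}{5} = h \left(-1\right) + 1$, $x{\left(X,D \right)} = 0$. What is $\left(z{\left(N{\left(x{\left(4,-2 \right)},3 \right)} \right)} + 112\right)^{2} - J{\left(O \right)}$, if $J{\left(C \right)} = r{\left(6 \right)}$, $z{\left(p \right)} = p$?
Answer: $12519$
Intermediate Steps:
$r{\left(h \right)} = -5 + 5 h$ ($r{\left(h \right)} = - 5 \left(h \left(-1\right) + 1\right) = - 5 \left(- h + 1\right) = - 5 \left(1 - h\right) = -5 + 5 h$)
$O = -117$
$J{\left(C \right)} = 25$ ($J{\left(C \right)} = -5 + 5 \cdot 6 = -5 + 30 = 25$)
$\left(z{\left(N{\left(x{\left(4,-2 \right)},3 \right)} \right)} + 112\right)^{2} - J{\left(O \right)} = \left(0 + 112\right)^{2} - 25 = 112^{2} - 25 = 12544 - 25 = 12519$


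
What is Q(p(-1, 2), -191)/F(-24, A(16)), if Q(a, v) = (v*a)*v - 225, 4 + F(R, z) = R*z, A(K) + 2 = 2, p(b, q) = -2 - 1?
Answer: 27417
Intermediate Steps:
p(b, q) = -3
A(K) = 0 (A(K) = -2 + 2 = 0)
F(R, z) = -4 + R*z
Q(a, v) = -225 + a*v**2 (Q(a, v) = (a*v)*v - 225 = a*v**2 - 225 = -225 + a*v**2)
Q(p(-1, 2), -191)/F(-24, A(16)) = (-225 - 3*(-191)**2)/(-4 - 24*0) = (-225 - 3*36481)/(-4 + 0) = (-225 - 109443)/(-4) = -109668*(-1/4) = 27417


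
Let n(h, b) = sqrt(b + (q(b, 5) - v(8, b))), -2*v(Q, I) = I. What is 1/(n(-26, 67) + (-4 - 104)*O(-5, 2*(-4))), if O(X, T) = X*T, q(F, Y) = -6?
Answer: -320/1382393 - sqrt(42)/12441537 ≈ -0.00023200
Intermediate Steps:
v(Q, I) = -I/2
O(X, T) = T*X
n(h, b) = sqrt(-6 + 3*b/2) (n(h, b) = sqrt(b + (-6 - (-1)*b/2)) = sqrt(b + (-6 + b/2)) = sqrt(-6 + 3*b/2))
1/(n(-26, 67) + (-4 - 104)*O(-5, 2*(-4))) = 1/(sqrt(-24 + 6*67)/2 + (-4 - 104)*((2*(-4))*(-5))) = 1/(sqrt(-24 + 402)/2 - (-864)*(-5)) = 1/(sqrt(378)/2 - 108*40) = 1/((3*sqrt(42))/2 - 4320) = 1/(3*sqrt(42)/2 - 4320) = 1/(-4320 + 3*sqrt(42)/2)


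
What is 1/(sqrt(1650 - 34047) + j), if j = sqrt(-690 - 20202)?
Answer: -I/(sqrt(32397) + 2*sqrt(5223)) ≈ -0.0030814*I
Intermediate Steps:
j = 2*I*sqrt(5223) (j = sqrt(-20892) = 2*I*sqrt(5223) ≈ 144.54*I)
1/(sqrt(1650 - 34047) + j) = 1/(sqrt(1650 - 34047) + 2*I*sqrt(5223)) = 1/(sqrt(-32397) + 2*I*sqrt(5223)) = 1/(I*sqrt(32397) + 2*I*sqrt(5223))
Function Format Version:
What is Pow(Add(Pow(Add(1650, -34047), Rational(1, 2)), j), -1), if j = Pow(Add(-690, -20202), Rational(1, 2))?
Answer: Mul(-1, I, Pow(Add(Pow(32397, Rational(1, 2)), Mul(2, Pow(5223, Rational(1, 2)))), -1)) ≈ Mul(-0.0030814, I)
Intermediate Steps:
j = Mul(2, I, Pow(5223, Rational(1, 2))) (j = Pow(-20892, Rational(1, 2)) = Mul(2, I, Pow(5223, Rational(1, 2))) ≈ Mul(144.54, I))
Pow(Add(Pow(Add(1650, -34047), Rational(1, 2)), j), -1) = Pow(Add(Pow(Add(1650, -34047), Rational(1, 2)), Mul(2, I, Pow(5223, Rational(1, 2)))), -1) = Pow(Add(Pow(-32397, Rational(1, 2)), Mul(2, I, Pow(5223, Rational(1, 2)))), -1) = Pow(Add(Mul(I, Pow(32397, Rational(1, 2))), Mul(2, I, Pow(5223, Rational(1, 2)))), -1)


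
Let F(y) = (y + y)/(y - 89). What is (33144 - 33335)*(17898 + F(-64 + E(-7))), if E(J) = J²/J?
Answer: -273495001/80 ≈ -3.4187e+6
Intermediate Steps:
E(J) = J
F(y) = 2*y/(-89 + y) (F(y) = (2*y)/(-89 + y) = 2*y/(-89 + y))
(33144 - 33335)*(17898 + F(-64 + E(-7))) = (33144 - 33335)*(17898 + 2*(-64 - 7)/(-89 + (-64 - 7))) = -191*(17898 + 2*(-71)/(-89 - 71)) = -191*(17898 + 2*(-71)/(-160)) = -191*(17898 + 2*(-71)*(-1/160)) = -191*(17898 + 71/80) = -191*1431911/80 = -273495001/80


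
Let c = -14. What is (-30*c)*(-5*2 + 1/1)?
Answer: -3780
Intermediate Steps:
(-30*c)*(-5*2 + 1/1) = (-30*(-14))*(-5*2 + 1/1) = 420*(-10 + 1) = 420*(-9) = -3780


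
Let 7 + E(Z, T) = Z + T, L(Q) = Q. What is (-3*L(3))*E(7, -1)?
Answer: 9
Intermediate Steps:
E(Z, T) = -7 + T + Z (E(Z, T) = -7 + (Z + T) = -7 + (T + Z) = -7 + T + Z)
(-3*L(3))*E(7, -1) = (-3*3)*(-7 - 1 + 7) = -9*(-1) = 9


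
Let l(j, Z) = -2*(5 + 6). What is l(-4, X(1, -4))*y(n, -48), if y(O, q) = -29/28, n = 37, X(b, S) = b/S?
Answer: 319/14 ≈ 22.786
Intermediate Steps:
l(j, Z) = -22 (l(j, Z) = -2*11 = -22)
y(O, q) = -29/28 (y(O, q) = -29*1/28 = -29/28)
l(-4, X(1, -4))*y(n, -48) = -22*(-29/28) = 319/14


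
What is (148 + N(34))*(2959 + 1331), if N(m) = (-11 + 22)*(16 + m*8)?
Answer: 14225640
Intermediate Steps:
N(m) = 176 + 88*m (N(m) = 11*(16 + 8*m) = 176 + 88*m)
(148 + N(34))*(2959 + 1331) = (148 + (176 + 88*34))*(2959 + 1331) = (148 + (176 + 2992))*4290 = (148 + 3168)*4290 = 3316*4290 = 14225640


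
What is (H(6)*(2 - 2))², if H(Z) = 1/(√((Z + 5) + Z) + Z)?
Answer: 0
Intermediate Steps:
H(Z) = 1/(Z + √(5 + 2*Z)) (H(Z) = 1/(√((5 + Z) + Z) + Z) = 1/(√(5 + 2*Z) + Z) = 1/(Z + √(5 + 2*Z)))
(H(6)*(2 - 2))² = ((2 - 2)/(6 + √(5 + 2*6)))² = (0/(6 + √(5 + 12)))² = (0/(6 + √17))² = 0² = 0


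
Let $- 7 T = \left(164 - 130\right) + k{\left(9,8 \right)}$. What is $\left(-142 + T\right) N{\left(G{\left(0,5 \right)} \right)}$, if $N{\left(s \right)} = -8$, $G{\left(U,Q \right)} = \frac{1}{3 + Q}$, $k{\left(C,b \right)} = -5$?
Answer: $\frac{8184}{7} \approx 1169.1$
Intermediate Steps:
$T = - \frac{29}{7}$ ($T = - \frac{\left(164 - 130\right) - 5}{7} = - \frac{34 - 5}{7} = \left(- \frac{1}{7}\right) 29 = - \frac{29}{7} \approx -4.1429$)
$\left(-142 + T\right) N{\left(G{\left(0,5 \right)} \right)} = \left(-142 - \frac{29}{7}\right) \left(-8\right) = \left(- \frac{1023}{7}\right) \left(-8\right) = \frac{8184}{7}$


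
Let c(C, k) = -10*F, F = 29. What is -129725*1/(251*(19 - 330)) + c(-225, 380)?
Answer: -22507965/78061 ≈ -288.34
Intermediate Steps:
c(C, k) = -290 (c(C, k) = -10*29 = -290)
-129725*1/(251*(19 - 330)) + c(-225, 380) = -129725*1/(251*(19 - 330)) - 290 = -129725/((-311*251)) - 290 = -129725/(-78061) - 290 = -129725*(-1/78061) - 290 = 129725/78061 - 290 = -22507965/78061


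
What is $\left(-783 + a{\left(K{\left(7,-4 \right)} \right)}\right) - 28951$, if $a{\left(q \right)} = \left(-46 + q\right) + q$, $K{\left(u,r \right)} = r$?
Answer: $-29788$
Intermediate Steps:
$a{\left(q \right)} = -46 + 2 q$
$\left(-783 + a{\left(K{\left(7,-4 \right)} \right)}\right) - 28951 = \left(-783 + \left(-46 + 2 \left(-4\right)\right)\right) - 28951 = \left(-783 - 54\right) - 28951 = -837 - 28951 = -29788$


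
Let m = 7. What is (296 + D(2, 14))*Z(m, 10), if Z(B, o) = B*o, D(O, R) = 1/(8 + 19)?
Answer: 559510/27 ≈ 20723.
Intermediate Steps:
D(O, R) = 1/27
(296 + D(2, 14))*Z(m, 10) = (296 + 1/27)*(7*10) = (7993/27)*70 = 559510/27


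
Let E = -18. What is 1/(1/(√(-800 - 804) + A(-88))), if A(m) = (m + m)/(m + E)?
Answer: 88/53 + 2*I*√401 ≈ 1.6604 + 40.05*I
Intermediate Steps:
A(m) = 2*m/(-18 + m) (A(m) = (m + m)/(m - 18) = (2*m)/(-18 + m) = 2*m/(-18 + m))
1/(1/(√(-800 - 804) + A(-88))) = 1/(1/(√(-800 - 804) + 2*(-88)/(-18 - 88))) = 1/(1/(√(-1604) + 2*(-88)/(-106))) = 1/(1/(2*I*√401 + 2*(-88)*(-1/106))) = 1/(1/(2*I*√401 + 88/53)) = 1/(1/(88/53 + 2*I*√401)) = 88/53 + 2*I*√401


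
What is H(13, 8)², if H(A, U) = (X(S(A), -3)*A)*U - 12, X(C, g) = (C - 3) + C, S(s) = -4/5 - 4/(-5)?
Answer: 104976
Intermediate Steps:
S(s) = 0 (S(s) = -4*⅕ - 4*(-⅕) = -⅘ + ⅘ = 0)
X(C, g) = -3 + 2*C (X(C, g) = (-3 + C) + C = -3 + 2*C)
H(A, U) = -12 - 3*A*U (H(A, U) = ((-3 + 2*0)*A)*U - 12 = ((-3 + 0)*A)*U - 12 = (-3*A)*U - 12 = -3*A*U - 12 = -12 - 3*A*U)
H(13, 8)² = (-12 - 3*13*8)² = (-12 - 312)² = (-324)² = 104976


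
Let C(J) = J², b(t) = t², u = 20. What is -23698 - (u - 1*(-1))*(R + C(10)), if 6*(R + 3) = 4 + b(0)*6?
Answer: -25749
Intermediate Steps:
R = -7/3 (R = -3 + (4 + 0²*6)/6 = -3 + (4 + 0*6)/6 = -3 + (4 + 0)/6 = -3 + (⅙)*4 = -3 + ⅔ = -7/3 ≈ -2.3333)
-23698 - (u - 1*(-1))*(R + C(10)) = -23698 - (20 - 1*(-1))*(-7/3 + 10²) = -23698 - (20 + 1)*(-7/3 + 100) = -23698 - 21*293/3 = -23698 - 1*2051 = -23698 - 2051 = -25749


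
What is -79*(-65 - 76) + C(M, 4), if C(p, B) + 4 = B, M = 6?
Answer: 11139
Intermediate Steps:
C(p, B) = -4 + B
-79*(-65 - 76) + C(M, 4) = -79*(-65 - 76) + (-4 + 4) = -79*(-141) + 0 = 11139 + 0 = 11139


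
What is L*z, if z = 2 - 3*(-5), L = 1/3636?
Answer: 17/3636 ≈ 0.0046755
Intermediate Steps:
L = 1/3636 ≈ 0.00027503
z = 17 (z = 2 + 15 = 17)
L*z = (1/3636)*17 = 17/3636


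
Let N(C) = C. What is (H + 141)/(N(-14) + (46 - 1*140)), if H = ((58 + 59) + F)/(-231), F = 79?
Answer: -4625/3564 ≈ -1.2977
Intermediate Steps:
H = -28/33 (H = ((58 + 59) + 79)/(-231) = (117 + 79)*(-1/231) = 196*(-1/231) = -28/33 ≈ -0.84848)
(H + 141)/(N(-14) + (46 - 1*140)) = (-28/33 + 141)/(-14 + (46 - 1*140)) = 4625/(33*(-14 + (46 - 140))) = 4625/(33*(-14 - 94)) = (4625/33)/(-108) = (4625/33)*(-1/108) = -4625/3564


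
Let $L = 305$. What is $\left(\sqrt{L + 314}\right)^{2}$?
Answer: $619$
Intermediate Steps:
$\left(\sqrt{L + 314}\right)^{2} = \left(\sqrt{305 + 314}\right)^{2} = \left(\sqrt{619}\right)^{2} = 619$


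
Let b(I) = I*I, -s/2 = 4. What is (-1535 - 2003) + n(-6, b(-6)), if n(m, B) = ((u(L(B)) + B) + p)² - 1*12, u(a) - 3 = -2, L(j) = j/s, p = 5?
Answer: -1786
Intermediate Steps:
s = -8 (s = -2*4 = -8)
L(j) = -j/8 (L(j) = j/(-8) = j*(-⅛) = -j/8)
b(I) = I²
u(a) = 1 (u(a) = 3 - 2 = 1)
n(m, B) = -12 + (6 + B)² (n(m, B) = ((1 + B) + 5)² - 1*12 = (6 + B)² - 12 = -12 + (6 + B)²)
(-1535 - 2003) + n(-6, b(-6)) = (-1535 - 2003) + (-12 + (6 + (-6)²)²) = -3538 + (-12 + (6 + 36)²) = -3538 + (-12 + 42²) = -3538 + (-12 + 1764) = -3538 + 1752 = -1786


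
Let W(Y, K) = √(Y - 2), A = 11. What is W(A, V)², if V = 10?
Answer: 9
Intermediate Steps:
W(Y, K) = √(-2 + Y)
W(A, V)² = (√(-2 + 11))² = (√9)² = 3² = 9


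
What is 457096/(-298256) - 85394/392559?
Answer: -25613302691/14635384638 ≈ -1.7501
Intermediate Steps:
457096/(-298256) - 85394/392559 = 457096*(-1/298256) - 85394*1/392559 = -57137/37282 - 85394/392559 = -25613302691/14635384638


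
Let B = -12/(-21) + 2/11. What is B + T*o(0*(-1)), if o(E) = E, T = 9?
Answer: 58/77 ≈ 0.75325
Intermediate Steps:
B = 58/77 (B = -12*(-1/21) + 2*(1/11) = 4/7 + 2/11 = 58/77 ≈ 0.75325)
B + T*o(0*(-1)) = 58/77 + 9*(0*(-1)) = 58/77 + 9*0 = 58/77 + 0 = 58/77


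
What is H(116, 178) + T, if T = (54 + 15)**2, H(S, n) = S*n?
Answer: 25409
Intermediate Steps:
T = 4761 (T = 69**2 = 4761)
H(116, 178) + T = 116*178 + 4761 = 20648 + 4761 = 25409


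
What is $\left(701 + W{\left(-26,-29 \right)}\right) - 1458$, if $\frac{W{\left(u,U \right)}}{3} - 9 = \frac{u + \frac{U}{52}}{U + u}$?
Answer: $- \frac{2083657}{2860} \approx -728.55$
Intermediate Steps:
$W{\left(u,U \right)} = 27 + \frac{3 \left(u + \frac{U}{52}\right)}{U + u}$ ($W{\left(u,U \right)} = 27 + 3 \frac{u + \frac{U}{52}}{U + u} = 27 + \frac{3 \left(u + \frac{U}{52}\right)}{U + u}$)
$\left(701 + W{\left(-26,-29 \right)}\right) - 1458 = \left(701 + \frac{30 \left(-26\right) + \frac{1407}{52} \left(-29\right)}{-29 - 26}\right) - 1458 = \left(701 + \frac{-780 - \frac{40803}{52}}{-55}\right) - 1458 = \left(701 - - \frac{81363}{2860}\right) - 1458 = \left(701 + \frac{81363}{2860}\right) - 1458 = \frac{2086223}{2860} - 1458 = - \frac{2083657}{2860}$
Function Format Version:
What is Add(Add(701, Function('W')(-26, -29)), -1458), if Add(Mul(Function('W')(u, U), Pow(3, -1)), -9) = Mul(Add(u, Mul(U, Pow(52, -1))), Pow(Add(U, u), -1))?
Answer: Rational(-2083657, 2860) ≈ -728.55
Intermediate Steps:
Function('W')(u, U) = Add(27, Mul(3, Pow(Add(U, u), -1), Add(u, Mul(Rational(1, 52), U)))) (Function('W')(u, U) = Add(27, Mul(3, Mul(Add(u, Mul(U, Pow(52, -1))), Pow(Add(U, u), -1)))) = Add(27, Mul(3, Mul(Add(u, Mul(U, Rational(1, 52))), Pow(Add(U, u), -1)))) = Add(27, Mul(3, Mul(Add(u, Mul(Rational(1, 52), U)), Pow(Add(U, u), -1)))) = Add(27, Mul(3, Mul(Pow(Add(U, u), -1), Add(u, Mul(Rational(1, 52), U))))) = Add(27, Mul(3, Pow(Add(U, u), -1), Add(u, Mul(Rational(1, 52), U)))))
Add(Add(701, Function('W')(-26, -29)), -1458) = Add(Add(701, Mul(Pow(Add(-29, -26), -1), Add(Mul(30, -26), Mul(Rational(1407, 52), -29)))), -1458) = Add(Add(701, Mul(Pow(-55, -1), Add(-780, Rational(-40803, 52)))), -1458) = Add(Add(701, Mul(Rational(-1, 55), Rational(-81363, 52))), -1458) = Add(Add(701, Rational(81363, 2860)), -1458) = Add(Rational(2086223, 2860), -1458) = Rational(-2083657, 2860)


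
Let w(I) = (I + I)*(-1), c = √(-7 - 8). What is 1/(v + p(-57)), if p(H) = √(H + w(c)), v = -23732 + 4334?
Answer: -1/(19398 - √(-57 - 2*I*√15)) ≈ -5.1553e-5 + 2.0111e-8*I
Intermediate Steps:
v = -19398
c = I*√15 (c = √(-15) = I*√15 ≈ 3.873*I)
w(I) = -2*I (w(I) = (2*I)*(-1) = -2*I)
p(H) = √(H - 2*I*√15)
1/(v + p(-57)) = 1/(-19398 + √(-57 - 2*I*√15))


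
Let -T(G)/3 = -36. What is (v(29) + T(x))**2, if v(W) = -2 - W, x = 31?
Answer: 5929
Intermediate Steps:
T(G) = 108 (T(G) = -3*(-36) = 108)
(v(29) + T(x))**2 = ((-2 - 1*29) + 108)**2 = ((-2 - 29) + 108)**2 = (-31 + 108)**2 = 77**2 = 5929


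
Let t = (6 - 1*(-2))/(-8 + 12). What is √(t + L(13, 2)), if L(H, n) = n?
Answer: 2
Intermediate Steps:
t = 2 (t = (6 + 2)/4 = 8*(¼) = 2)
√(t + L(13, 2)) = √(2 + 2) = √4 = 2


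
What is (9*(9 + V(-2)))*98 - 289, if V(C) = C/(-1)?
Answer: 9413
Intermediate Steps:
V(C) = -C (V(C) = C*(-1) = -C)
(9*(9 + V(-2)))*98 - 289 = (9*(9 - 1*(-2)))*98 - 289 = (9*(9 + 2))*98 - 289 = (9*11)*98 - 289 = 99*98 - 289 = 9702 - 289 = 9413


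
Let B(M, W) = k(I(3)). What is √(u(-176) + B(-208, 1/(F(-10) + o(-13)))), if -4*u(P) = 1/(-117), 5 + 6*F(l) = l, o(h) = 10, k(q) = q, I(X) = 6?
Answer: 53*√13/78 ≈ 2.4499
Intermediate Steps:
F(l) = -⅚ + l/6
u(P) = 1/468 (u(P) = -¼/(-117) = -¼*(-1/117) = 1/468)
B(M, W) = 6
√(u(-176) + B(-208, 1/(F(-10) + o(-13)))) = √(1/468 + 6) = √(2809/468) = 53*√13/78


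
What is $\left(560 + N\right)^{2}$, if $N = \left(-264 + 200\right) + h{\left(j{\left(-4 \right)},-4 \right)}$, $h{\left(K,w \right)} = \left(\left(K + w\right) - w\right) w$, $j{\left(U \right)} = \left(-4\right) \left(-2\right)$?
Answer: $215296$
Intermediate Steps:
$j{\left(U \right)} = 8$
$h{\left(K,w \right)} = K w$
$N = -96$ ($N = \left(-264 + 200\right) + 8 \left(-4\right) = -64 - 32 = -96$)
$\left(560 + N\right)^{2} = \left(560 - 96\right)^{2} = 464^{2} = 215296$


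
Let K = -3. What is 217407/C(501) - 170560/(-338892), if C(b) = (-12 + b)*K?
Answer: -2039646709/13809849 ≈ -147.70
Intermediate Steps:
C(b) = 36 - 3*b (C(b) = (-12 + b)*(-3) = 36 - 3*b)
217407/C(501) - 170560/(-338892) = 217407/(36 - 3*501) - 170560/(-338892) = 217407/(36 - 1503) - 170560*(-1/338892) = 217407/(-1467) + 42640/84723 = 217407*(-1/1467) + 42640/84723 = -72469/489 + 42640/84723 = -2039646709/13809849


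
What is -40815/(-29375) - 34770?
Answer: -204265587/5875 ≈ -34769.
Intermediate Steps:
-40815/(-29375) - 34770 = -40815*(-1/29375) - 34770 = 8163/5875 - 34770 = -204265587/5875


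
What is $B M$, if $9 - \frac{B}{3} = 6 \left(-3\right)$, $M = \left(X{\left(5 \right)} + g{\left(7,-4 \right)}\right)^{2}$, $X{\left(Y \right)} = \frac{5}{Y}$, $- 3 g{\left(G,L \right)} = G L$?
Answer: $8649$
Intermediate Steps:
$g{\left(G,L \right)} = - \frac{G L}{3}$
$M = \frac{961}{9}$ ($M = \left(\frac{5}{5} - \frac{7}{3} \left(-4\right)\right)^{2} = \left(5 \cdot \frac{1}{5} + \frac{28}{3}\right)^{2} = \left(1 + \frac{28}{3}\right)^{2} = \left(\frac{31}{3}\right)^{2} = \frac{961}{9} \approx 106.78$)
$B = 81$ ($B = 27 - 3 \cdot 6 \left(-3\right) = 27 - -54 = 27 + 54 = 81$)
$B M = 81 \cdot \frac{961}{9} = 8649$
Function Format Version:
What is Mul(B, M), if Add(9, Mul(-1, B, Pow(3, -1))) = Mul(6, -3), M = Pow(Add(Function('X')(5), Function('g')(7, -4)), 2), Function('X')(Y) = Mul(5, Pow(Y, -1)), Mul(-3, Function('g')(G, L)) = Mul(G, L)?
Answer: 8649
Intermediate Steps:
Function('g')(G, L) = Mul(Rational(-1, 3), G, L) (Function('g')(G, L) = Mul(Rational(-1, 3), Mul(G, L)) = Mul(Rational(-1, 3), G, L))
M = Rational(961, 9) (M = Pow(Add(Mul(5, Pow(5, -1)), Mul(Rational(-1, 3), 7, -4)), 2) = Pow(Add(Mul(5, Rational(1, 5)), Rational(28, 3)), 2) = Pow(Add(1, Rational(28, 3)), 2) = Pow(Rational(31, 3), 2) = Rational(961, 9) ≈ 106.78)
B = 81 (B = Add(27, Mul(-3, Mul(6, -3))) = Add(27, Mul(-3, -18)) = Add(27, 54) = 81)
Mul(B, M) = Mul(81, Rational(961, 9)) = 8649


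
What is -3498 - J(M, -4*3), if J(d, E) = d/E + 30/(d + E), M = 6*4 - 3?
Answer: -41995/12 ≈ -3499.6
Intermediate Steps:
M = 21 (M = 24 - 3 = 21)
J(d, E) = 30/(E + d) + d/E (J(d, E) = d/E + 30/(E + d) = 30/(E + d) + d/E)
-3498 - J(M, -4*3) = -3498 - (21² + 30*(-4*3) - 4*3*21)/(((-4*3))*(-4*3 + 21)) = -3498 - (441 + 30*(-12) - 12*21)/((-12)*(-12 + 21)) = -3498 - (-1)*(441 - 360 - 252)/(12*9) = -3498 - (-1)*(-171)/(12*9) = -3498 - 1*19/12 = -3498 - 19/12 = -41995/12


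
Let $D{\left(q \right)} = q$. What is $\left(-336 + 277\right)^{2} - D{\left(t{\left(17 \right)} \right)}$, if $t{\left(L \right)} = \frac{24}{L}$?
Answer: $\frac{59153}{17} \approx 3479.6$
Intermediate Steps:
$\left(-336 + 277\right)^{2} - D{\left(t{\left(17 \right)} \right)} = \left(-336 + 277\right)^{2} - \frac{24}{17} = \left(-59\right)^{2} - 24 \cdot \frac{1}{17} = 3481 - \frac{24}{17} = \frac{59153}{17}$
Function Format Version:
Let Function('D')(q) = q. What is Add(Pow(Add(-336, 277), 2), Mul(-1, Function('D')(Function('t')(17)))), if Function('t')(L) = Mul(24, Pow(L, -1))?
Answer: Rational(59153, 17) ≈ 3479.6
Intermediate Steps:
Add(Pow(Add(-336, 277), 2), Mul(-1, Function('D')(Function('t')(17)))) = Add(Pow(Add(-336, 277), 2), Mul(-1, Mul(24, Pow(17, -1)))) = Add(Pow(-59, 2), Mul(-1, Mul(24, Rational(1, 17)))) = Add(3481, Mul(-1, Rational(24, 17))) = Add(3481, Rational(-24, 17)) = Rational(59153, 17)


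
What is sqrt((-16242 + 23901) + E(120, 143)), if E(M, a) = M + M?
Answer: sqrt(7899) ≈ 88.876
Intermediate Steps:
E(M, a) = 2*M
sqrt((-16242 + 23901) + E(120, 143)) = sqrt((-16242 + 23901) + 2*120) = sqrt(7659 + 240) = sqrt(7899)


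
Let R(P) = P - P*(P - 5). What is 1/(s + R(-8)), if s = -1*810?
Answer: -1/922 ≈ -0.0010846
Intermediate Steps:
s = -810
R(P) = P - P*(-5 + P)
1/(s + R(-8)) = 1/(-810 - 8*(6 - 1*(-8))) = 1/(-810 - 8*(6 + 8)) = 1/(-810 - 8*14) = 1/(-810 - 112) = 1/(-922) = -1/922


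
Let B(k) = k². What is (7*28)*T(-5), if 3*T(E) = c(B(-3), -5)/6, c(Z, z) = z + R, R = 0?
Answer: -490/9 ≈ -54.444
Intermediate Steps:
c(Z, z) = z (c(Z, z) = z + 0 = z)
T(E) = -5/18 (T(E) = (-5/6)/3 = (-5*⅙)/3 = (⅓)*(-⅚) = -5/18)
(7*28)*T(-5) = (7*28)*(-5/18) = 196*(-5/18) = -490/9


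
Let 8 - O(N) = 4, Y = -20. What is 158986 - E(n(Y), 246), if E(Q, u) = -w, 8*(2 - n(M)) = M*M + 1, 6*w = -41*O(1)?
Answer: 476876/3 ≈ 1.5896e+5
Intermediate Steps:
O(N) = 4 (O(N) = 8 - 1*4 = 8 - 4 = 4)
w = -82/3 (w = (-41*4)/6 = (1/6)*(-164) = -82/3 ≈ -27.333)
n(M) = 15/8 - M**2/8 (n(M) = 2 - (M*M + 1)/8 = 2 - (M**2 + 1)/8 = 2 - (1 + M**2)/8 = 2 + (-1/8 - M**2/8) = 15/8 - M**2/8)
E(Q, u) = 82/3 (E(Q, u) = -1*(-82/3) = 82/3)
158986 - E(n(Y), 246) = 158986 - 1*82/3 = 158986 - 82/3 = 476876/3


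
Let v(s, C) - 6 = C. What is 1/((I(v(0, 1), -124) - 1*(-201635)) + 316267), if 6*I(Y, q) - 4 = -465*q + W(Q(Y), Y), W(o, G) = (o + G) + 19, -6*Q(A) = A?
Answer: 36/18990605 ≈ 1.8957e-6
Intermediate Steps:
v(s, C) = 6 + C
Q(A) = -A/6
W(o, G) = 19 + G + o (W(o, G) = (G + o) + 19 = 19 + G + o)
I(Y, q) = 23/6 - 155*q/2 + 5*Y/36 (I(Y, q) = ⅔ + (-465*q + (19 + Y - Y/6))/6 = ⅔ + (-465*q + (19 + 5*Y/6))/6 = ⅔ + (19 - 465*q + 5*Y/6)/6 = ⅔ + (19/6 - 155*q/2 + 5*Y/36) = 23/6 - 155*q/2 + 5*Y/36)
1/((I(v(0, 1), -124) - 1*(-201635)) + 316267) = 1/(((23/6 - 155/2*(-124) + 5*(6 + 1)/36) - 1*(-201635)) + 316267) = 1/(((23/6 + 9610 + (5/36)*7) + 201635) + 316267) = 1/(((23/6 + 9610 + 35/36) + 201635) + 316267) = 1/((346133/36 + 201635) + 316267) = 1/(7604993/36 + 316267) = 1/(18990605/36) = 36/18990605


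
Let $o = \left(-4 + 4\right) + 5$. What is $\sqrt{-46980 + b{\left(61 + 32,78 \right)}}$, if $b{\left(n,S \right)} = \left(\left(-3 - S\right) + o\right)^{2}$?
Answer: $2 i \sqrt{10301} \approx 202.99 i$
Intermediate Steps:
$o = 5$ ($o = 0 + 5 = 5$)
$b{\left(n,S \right)} = \left(2 - S\right)^{2}$ ($b{\left(n,S \right)} = \left(\left(-3 - S\right) + 5\right)^{2} = \left(2 - S\right)^{2}$)
$\sqrt{-46980 + b{\left(61 + 32,78 \right)}} = \sqrt{-46980 + \left(-2 + 78\right)^{2}} = \sqrt{-46980 + 76^{2}} = \sqrt{-46980 + 5776} = \sqrt{-41204} = 2 i \sqrt{10301}$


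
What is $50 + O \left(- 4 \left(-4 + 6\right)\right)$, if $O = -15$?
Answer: $170$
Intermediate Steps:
$50 + O \left(- 4 \left(-4 + 6\right)\right) = 50 - 15 \left(- 4 \left(-4 + 6\right)\right) = 50 - 15 \left(\left(-4\right) 2\right) = 50 - -120 = 50 + 120 = 170$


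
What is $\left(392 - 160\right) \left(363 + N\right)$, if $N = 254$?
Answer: $143144$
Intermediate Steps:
$\left(392 - 160\right) \left(363 + N\right) = \left(392 - 160\right) \left(363 + 254\right) = 232 \cdot 617 = 143144$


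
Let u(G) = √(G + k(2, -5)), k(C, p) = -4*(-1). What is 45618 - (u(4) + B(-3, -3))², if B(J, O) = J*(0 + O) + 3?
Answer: 45466 - 48*√2 ≈ 45398.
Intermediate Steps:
k(C, p) = 4
u(G) = √(4 + G) (u(G) = √(G + 4) = √(4 + G))
B(J, O) = 3 + J*O (B(J, O) = J*O + 3 = 3 + J*O)
45618 - (u(4) + B(-3, -3))² = 45618 - (√(4 + 4) + (3 - 3*(-3)))² = 45618 - (√8 + (3 + 9))² = 45618 - (2*√2 + 12)² = 45618 - (12 + 2*√2)²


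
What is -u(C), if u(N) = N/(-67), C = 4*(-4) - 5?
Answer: -21/67 ≈ -0.31343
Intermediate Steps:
C = -21 (C = -16 - 5 = -21)
u(N) = -N/67 (u(N) = N*(-1/67) = -N/67)
-u(C) = -(-1)*(-21)/67 = -1*21/67 = -21/67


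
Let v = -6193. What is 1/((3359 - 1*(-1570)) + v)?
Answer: -1/1264 ≈ -0.00079114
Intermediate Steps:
1/((3359 - 1*(-1570)) + v) = 1/((3359 - 1*(-1570)) - 6193) = 1/((3359 + 1570) - 6193) = 1/(4929 - 6193) = 1/(-1264) = -1/1264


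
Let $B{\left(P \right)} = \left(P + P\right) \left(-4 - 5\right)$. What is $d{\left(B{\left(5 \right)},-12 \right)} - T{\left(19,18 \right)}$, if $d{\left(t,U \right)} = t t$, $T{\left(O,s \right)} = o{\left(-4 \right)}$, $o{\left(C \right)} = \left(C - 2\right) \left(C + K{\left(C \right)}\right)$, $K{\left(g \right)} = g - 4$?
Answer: $8028$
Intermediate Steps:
$K{\left(g \right)} = -4 + g$ ($K{\left(g \right)} = g - 4 = -4 + g$)
$B{\left(P \right)} = - 18 P$ ($B{\left(P \right)} = 2 P \left(-9\right) = - 18 P$)
$o{\left(C \right)} = \left(-4 + 2 C\right) \left(-2 + C\right)$ ($o{\left(C \right)} = \left(C - 2\right) \left(C + \left(-4 + C\right)\right) = \left(-2 + C\right) \left(-4 + 2 C\right) = \left(-4 + 2 C\right) \left(-2 + C\right)$)
$T{\left(O,s \right)} = 72$ ($T{\left(O,s \right)} = 8 - -32 + 2 \left(-4\right)^{2} = 8 + 32 + 2 \cdot 16 = 8 + 32 + 32 = 72$)
$d{\left(t,U \right)} = t^{2}$
$d{\left(B{\left(5 \right)},-12 \right)} - T{\left(19,18 \right)} = \left(\left(-18\right) 5\right)^{2} - 72 = \left(-90\right)^{2} - 72 = 8100 - 72 = 8028$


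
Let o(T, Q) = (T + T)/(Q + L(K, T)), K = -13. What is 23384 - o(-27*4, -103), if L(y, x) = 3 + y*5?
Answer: 1286048/55 ≈ 23383.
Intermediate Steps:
L(y, x) = 3 + 5*y
o(T, Q) = 2*T/(-62 + Q) (o(T, Q) = (T + T)/(Q + (3 + 5*(-13))) = (2*T)/(Q + (3 - 65)) = (2*T)/(Q - 62) = (2*T)/(-62 + Q) = 2*T/(-62 + Q))
23384 - o(-27*4, -103) = 23384 - 2*(-27*4)/(-62 - 103) = 23384 - 2*(-108)/(-165) = 23384 - 2*(-108)*(-1)/165 = 23384 - 1*72/55 = 23384 - 72/55 = 1286048/55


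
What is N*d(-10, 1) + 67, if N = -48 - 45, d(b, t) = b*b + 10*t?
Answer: -10163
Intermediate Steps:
d(b, t) = b² + 10*t
N = -93
N*d(-10, 1) + 67 = -93*((-10)² + 10*1) + 67 = -93*(100 + 10) + 67 = -93*110 + 67 = -10230 + 67 = -10163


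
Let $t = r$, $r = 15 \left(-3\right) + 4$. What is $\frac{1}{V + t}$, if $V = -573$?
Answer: $- \frac{1}{614} \approx -0.0016287$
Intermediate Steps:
$r = -41$ ($r = -45 + 4 = -41$)
$t = -41$
$\frac{1}{V + t} = \frac{1}{-573 - 41} = \frac{1}{-614} = - \frac{1}{614}$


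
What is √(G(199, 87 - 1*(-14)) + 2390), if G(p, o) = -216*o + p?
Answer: I*√19227 ≈ 138.66*I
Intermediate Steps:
G(p, o) = p - 216*o
√(G(199, 87 - 1*(-14)) + 2390) = √((199 - 216*(87 - 1*(-14))) + 2390) = √((199 - 216*(87 + 14)) + 2390) = √((199 - 216*101) + 2390) = √((199 - 21816) + 2390) = √(-21617 + 2390) = √(-19227) = I*√19227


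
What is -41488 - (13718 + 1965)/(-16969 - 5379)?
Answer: -927158141/22348 ≈ -41487.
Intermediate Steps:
-41488 - (13718 + 1965)/(-16969 - 5379) = -41488 - 15683/(-22348) = -41488 - 15683*(-1)/22348 = -41488 - 1*(-15683/22348) = -41488 + 15683/22348 = -927158141/22348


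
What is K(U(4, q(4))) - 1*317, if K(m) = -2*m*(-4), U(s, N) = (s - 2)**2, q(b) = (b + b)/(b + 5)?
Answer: -285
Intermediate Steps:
q(b) = 2*b/(5 + b) (q(b) = (2*b)/(5 + b) = 2*b/(5 + b))
U(s, N) = (-2 + s)**2
K(m) = 8*m
K(U(4, q(4))) - 1*317 = 8*(-2 + 4)**2 - 1*317 = 8*2**2 - 317 = 8*4 - 317 = 32 - 317 = -285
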